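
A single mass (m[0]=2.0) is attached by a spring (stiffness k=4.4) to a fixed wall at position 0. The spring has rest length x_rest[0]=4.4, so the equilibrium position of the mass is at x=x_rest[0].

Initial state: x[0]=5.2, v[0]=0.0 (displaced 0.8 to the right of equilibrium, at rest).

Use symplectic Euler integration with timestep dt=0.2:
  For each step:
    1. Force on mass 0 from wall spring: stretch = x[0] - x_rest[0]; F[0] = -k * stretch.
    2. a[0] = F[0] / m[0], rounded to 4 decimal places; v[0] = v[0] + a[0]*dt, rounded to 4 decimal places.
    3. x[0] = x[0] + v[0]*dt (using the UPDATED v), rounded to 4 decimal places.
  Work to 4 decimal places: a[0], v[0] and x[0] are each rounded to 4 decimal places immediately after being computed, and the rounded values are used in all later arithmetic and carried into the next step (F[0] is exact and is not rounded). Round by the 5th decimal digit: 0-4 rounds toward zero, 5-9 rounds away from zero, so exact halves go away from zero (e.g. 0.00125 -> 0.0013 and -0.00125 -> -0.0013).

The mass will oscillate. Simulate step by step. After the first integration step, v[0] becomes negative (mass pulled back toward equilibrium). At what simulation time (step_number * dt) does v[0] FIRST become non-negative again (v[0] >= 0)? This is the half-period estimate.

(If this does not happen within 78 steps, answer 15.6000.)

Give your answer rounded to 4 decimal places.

Answer: 2.2000

Derivation:
Step 0: x=[5.2000] v=[0.0000]
Step 1: x=[5.1296] v=[-0.3520]
Step 2: x=[4.9950] v=[-0.6730]
Step 3: x=[4.8080] v=[-0.9348]
Step 4: x=[4.5851] v=[-1.1143]
Step 5: x=[4.3460] v=[-1.1957]
Step 6: x=[4.1116] v=[-1.1719]
Step 7: x=[3.9026] v=[-1.0450]
Step 8: x=[3.7374] v=[-0.8261]
Step 9: x=[3.6305] v=[-0.5346]
Step 10: x=[3.5913] v=[-0.1960]
Step 11: x=[3.6233] v=[0.1598]
First v>=0 after going negative at step 11, time=2.2000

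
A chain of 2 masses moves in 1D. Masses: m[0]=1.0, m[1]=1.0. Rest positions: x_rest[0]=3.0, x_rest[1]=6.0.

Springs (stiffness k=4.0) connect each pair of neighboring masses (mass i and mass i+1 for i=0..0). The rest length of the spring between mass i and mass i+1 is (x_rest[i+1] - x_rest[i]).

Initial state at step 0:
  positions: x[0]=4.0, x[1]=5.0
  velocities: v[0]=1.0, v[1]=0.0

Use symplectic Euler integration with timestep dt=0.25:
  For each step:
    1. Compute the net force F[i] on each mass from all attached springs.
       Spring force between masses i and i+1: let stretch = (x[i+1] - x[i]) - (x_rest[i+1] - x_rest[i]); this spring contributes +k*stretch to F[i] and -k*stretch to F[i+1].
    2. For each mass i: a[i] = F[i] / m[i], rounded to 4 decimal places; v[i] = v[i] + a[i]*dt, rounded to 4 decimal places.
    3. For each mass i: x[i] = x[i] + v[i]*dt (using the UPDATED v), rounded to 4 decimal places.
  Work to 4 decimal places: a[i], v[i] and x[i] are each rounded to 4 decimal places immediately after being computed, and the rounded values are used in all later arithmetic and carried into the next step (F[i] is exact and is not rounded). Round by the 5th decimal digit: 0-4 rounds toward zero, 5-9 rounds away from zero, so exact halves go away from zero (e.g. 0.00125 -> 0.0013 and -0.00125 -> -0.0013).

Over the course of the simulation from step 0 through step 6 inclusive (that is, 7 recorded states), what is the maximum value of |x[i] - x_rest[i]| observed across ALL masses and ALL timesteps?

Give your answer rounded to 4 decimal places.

Step 0: x=[4.0000 5.0000] v=[1.0000 0.0000]
Step 1: x=[3.7500 5.5000] v=[-1.0000 2.0000]
Step 2: x=[3.1875 6.3125] v=[-2.2500 3.2500]
Step 3: x=[2.6563 7.0938] v=[-2.1250 3.1250]
Step 4: x=[2.4844 7.5157] v=[-0.6875 1.6875]
Step 5: x=[2.8204 7.4298] v=[1.3438 -0.3438]
Step 6: x=[3.5587 6.9415] v=[2.9532 -1.9532]
Max displacement = 1.5157

Answer: 1.5157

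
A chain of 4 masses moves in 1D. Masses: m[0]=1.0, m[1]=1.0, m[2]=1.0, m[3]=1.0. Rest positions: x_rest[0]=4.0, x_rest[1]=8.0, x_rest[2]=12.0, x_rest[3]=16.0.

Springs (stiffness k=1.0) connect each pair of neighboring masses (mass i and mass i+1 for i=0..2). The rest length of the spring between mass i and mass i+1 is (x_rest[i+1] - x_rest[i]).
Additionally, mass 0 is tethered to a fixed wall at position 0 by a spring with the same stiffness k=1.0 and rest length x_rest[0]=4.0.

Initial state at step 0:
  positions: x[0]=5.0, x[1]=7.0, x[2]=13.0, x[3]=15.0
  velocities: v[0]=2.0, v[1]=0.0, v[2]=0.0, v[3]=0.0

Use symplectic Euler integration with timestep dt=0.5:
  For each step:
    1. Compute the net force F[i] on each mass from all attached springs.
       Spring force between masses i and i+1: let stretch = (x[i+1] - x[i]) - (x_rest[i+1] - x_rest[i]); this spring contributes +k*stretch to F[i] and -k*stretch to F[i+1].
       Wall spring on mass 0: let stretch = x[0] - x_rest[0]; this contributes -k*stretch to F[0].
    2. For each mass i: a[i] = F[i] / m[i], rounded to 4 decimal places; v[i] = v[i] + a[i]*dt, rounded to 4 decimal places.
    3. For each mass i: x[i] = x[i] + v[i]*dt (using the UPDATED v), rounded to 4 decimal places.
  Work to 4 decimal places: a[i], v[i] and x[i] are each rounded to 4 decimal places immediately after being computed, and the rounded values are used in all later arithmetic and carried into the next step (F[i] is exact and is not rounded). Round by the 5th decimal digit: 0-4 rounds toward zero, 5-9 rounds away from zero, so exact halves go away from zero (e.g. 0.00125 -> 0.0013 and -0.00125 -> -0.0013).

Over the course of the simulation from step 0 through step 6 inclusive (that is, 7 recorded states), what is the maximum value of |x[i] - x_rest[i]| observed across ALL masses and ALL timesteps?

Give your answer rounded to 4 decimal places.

Step 0: x=[5.0000 7.0000 13.0000 15.0000] v=[2.0000 0.0000 0.0000 0.0000]
Step 1: x=[5.2500 8.0000 12.0000 15.5000] v=[0.5000 2.0000 -2.0000 1.0000]
Step 2: x=[4.8750 9.3125 10.8750 16.1250] v=[-0.7500 2.6250 -2.2500 1.2500]
Step 3: x=[4.3906 9.9063 10.6719 16.4375] v=[-0.9688 1.1875 -0.4063 0.6250]
Step 4: x=[4.1875 9.3125 11.7188 16.3086] v=[-0.4063 -1.1876 2.0937 -0.2578]
Step 5: x=[4.2188 8.0390 13.3116 16.0323] v=[0.0625 -2.5470 3.1855 -0.5527]
Step 6: x=[4.1504 7.1286 14.2664 16.0758] v=[-0.1368 -1.8208 1.9096 0.0870]
Max displacement = 2.2664

Answer: 2.2664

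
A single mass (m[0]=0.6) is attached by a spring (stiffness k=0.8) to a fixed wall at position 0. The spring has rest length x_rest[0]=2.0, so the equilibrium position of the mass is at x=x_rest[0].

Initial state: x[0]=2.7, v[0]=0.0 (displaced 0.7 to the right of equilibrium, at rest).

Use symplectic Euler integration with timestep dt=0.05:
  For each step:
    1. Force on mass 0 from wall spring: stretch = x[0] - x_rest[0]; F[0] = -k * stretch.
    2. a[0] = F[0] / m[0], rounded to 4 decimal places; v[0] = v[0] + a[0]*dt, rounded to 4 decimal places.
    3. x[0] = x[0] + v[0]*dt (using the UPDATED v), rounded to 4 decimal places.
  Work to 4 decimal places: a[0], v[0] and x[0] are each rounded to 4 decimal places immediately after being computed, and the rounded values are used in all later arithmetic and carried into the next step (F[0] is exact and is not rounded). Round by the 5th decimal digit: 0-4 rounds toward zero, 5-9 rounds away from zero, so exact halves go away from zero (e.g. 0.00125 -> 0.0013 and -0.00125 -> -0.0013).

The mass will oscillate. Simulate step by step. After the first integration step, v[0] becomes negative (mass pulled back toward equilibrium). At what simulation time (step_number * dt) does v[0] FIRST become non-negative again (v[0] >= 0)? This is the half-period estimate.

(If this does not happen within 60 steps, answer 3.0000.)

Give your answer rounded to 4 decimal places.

Answer: 2.7500

Derivation:
Step 0: x=[2.7000] v=[0.0000]
Step 1: x=[2.6977] v=[-0.0467]
Step 2: x=[2.6930] v=[-0.0932]
Step 3: x=[2.6860] v=[-0.1394]
Step 4: x=[2.6767] v=[-0.1851]
Step 5: x=[2.6652] v=[-0.2302]
Step 6: x=[2.6515] v=[-0.2745]
Step 7: x=[2.6356] v=[-0.3179]
Step 8: x=[2.6176] v=[-0.3603]
Step 9: x=[2.5975] v=[-0.4015]
Step 10: x=[2.5754] v=[-0.4413]
Step 11: x=[2.5514] v=[-0.4797]
Step 12: x=[2.5256] v=[-0.5165]
Step 13: x=[2.4980] v=[-0.5515]
Step 14: x=[2.4688] v=[-0.5847]
Step 15: x=[2.4380] v=[-0.6160]
Step 16: x=[2.4057] v=[-0.6452]
Step 17: x=[2.3721] v=[-0.6722]
Step 18: x=[2.3373] v=[-0.6970]
Step 19: x=[2.3013] v=[-0.7195]
Step 20: x=[2.2643] v=[-0.7396]
Step 21: x=[2.2264] v=[-0.7572]
Step 22: x=[2.1878] v=[-0.7723]
Step 23: x=[2.1486] v=[-0.7848]
Step 24: x=[2.1089] v=[-0.7947]
Step 25: x=[2.0688] v=[-0.8020]
Step 26: x=[2.0285] v=[-0.8066]
Step 27: x=[1.9881] v=[-0.8085]
Step 28: x=[1.9477] v=[-0.8077]
Step 29: x=[1.9075] v=[-0.8042]
Step 30: x=[1.8676] v=[-0.7980]
Step 31: x=[1.8281] v=[-0.7892]
Step 32: x=[1.7892] v=[-0.7777]
Step 33: x=[1.7510] v=[-0.7636]
Step 34: x=[1.7137] v=[-0.7470]
Step 35: x=[1.6773] v=[-0.7279]
Step 36: x=[1.6420] v=[-0.7064]
Step 37: x=[1.6079] v=[-0.6825]
Step 38: x=[1.5751] v=[-0.6564]
Step 39: x=[1.5437] v=[-0.6281]
Step 40: x=[1.5138] v=[-0.5977]
Step 41: x=[1.4855] v=[-0.5653]
Step 42: x=[1.4590] v=[-0.5310]
Step 43: x=[1.4343] v=[-0.4949]
Step 44: x=[1.4114] v=[-0.4572]
Step 45: x=[1.3905] v=[-0.4180]
Step 46: x=[1.3716] v=[-0.3774]
Step 47: x=[1.3548] v=[-0.3355]
Step 48: x=[1.3402] v=[-0.2925]
Step 49: x=[1.3278] v=[-0.2485]
Step 50: x=[1.3176] v=[-0.2037]
Step 51: x=[1.3097] v=[-0.1582]
Step 52: x=[1.3041] v=[-0.1122]
Step 53: x=[1.3008] v=[-0.0658]
Step 54: x=[1.2998] v=[-0.0192]
Step 55: x=[1.3012] v=[0.0275]
First v>=0 after going negative at step 55, time=2.7500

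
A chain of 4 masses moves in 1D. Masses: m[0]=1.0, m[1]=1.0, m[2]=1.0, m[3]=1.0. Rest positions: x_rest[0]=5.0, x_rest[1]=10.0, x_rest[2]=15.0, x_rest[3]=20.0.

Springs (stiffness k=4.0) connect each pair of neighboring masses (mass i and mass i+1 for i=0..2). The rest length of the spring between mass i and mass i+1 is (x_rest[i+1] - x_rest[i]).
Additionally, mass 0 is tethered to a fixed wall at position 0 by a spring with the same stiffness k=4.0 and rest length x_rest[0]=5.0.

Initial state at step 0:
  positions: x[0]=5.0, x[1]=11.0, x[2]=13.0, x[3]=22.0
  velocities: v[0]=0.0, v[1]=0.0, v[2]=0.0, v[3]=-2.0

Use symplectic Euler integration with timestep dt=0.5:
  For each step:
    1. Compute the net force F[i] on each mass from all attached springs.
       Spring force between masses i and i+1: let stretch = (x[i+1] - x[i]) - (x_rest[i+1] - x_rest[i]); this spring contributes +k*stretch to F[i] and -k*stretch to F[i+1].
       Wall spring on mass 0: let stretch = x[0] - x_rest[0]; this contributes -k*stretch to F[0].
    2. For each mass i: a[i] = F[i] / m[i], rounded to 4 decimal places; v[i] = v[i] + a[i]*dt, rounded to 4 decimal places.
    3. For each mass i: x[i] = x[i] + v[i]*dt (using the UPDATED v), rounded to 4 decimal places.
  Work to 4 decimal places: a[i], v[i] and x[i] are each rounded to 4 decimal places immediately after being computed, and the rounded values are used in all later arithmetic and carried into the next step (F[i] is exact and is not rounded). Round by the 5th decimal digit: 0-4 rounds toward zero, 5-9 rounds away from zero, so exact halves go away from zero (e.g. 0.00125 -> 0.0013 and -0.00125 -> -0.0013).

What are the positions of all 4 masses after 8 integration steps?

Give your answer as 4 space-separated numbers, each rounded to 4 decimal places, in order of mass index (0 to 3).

Answer: 5.0000 9.0000 17.0000 17.0000

Derivation:
Step 0: x=[5.0000 11.0000 13.0000 22.0000] v=[0.0000 0.0000 0.0000 -2.0000]
Step 1: x=[6.0000 7.0000 20.0000 17.0000] v=[2.0000 -8.0000 14.0000 -10.0000]
Step 2: x=[2.0000 15.0000 11.0000 20.0000] v=[-8.0000 16.0000 -18.0000 6.0000]
Step 3: x=[9.0000 6.0000 15.0000 19.0000] v=[14.0000 -18.0000 8.0000 -2.0000]
Step 4: x=[4.0000 9.0000 14.0000 19.0000] v=[-10.0000 6.0000 -2.0000 0.0000]
Step 5: x=[0.0000 12.0000 13.0000 19.0000] v=[-8.0000 6.0000 -2.0000 0.0000]
Step 6: x=[8.0000 4.0000 17.0000 18.0000] v=[16.0000 -16.0000 8.0000 -2.0000]
Step 7: x=[4.0000 13.0000 9.0000 21.0000] v=[-8.0000 18.0000 -16.0000 6.0000]
Step 8: x=[5.0000 9.0000 17.0000 17.0000] v=[2.0000 -8.0000 16.0000 -8.0000]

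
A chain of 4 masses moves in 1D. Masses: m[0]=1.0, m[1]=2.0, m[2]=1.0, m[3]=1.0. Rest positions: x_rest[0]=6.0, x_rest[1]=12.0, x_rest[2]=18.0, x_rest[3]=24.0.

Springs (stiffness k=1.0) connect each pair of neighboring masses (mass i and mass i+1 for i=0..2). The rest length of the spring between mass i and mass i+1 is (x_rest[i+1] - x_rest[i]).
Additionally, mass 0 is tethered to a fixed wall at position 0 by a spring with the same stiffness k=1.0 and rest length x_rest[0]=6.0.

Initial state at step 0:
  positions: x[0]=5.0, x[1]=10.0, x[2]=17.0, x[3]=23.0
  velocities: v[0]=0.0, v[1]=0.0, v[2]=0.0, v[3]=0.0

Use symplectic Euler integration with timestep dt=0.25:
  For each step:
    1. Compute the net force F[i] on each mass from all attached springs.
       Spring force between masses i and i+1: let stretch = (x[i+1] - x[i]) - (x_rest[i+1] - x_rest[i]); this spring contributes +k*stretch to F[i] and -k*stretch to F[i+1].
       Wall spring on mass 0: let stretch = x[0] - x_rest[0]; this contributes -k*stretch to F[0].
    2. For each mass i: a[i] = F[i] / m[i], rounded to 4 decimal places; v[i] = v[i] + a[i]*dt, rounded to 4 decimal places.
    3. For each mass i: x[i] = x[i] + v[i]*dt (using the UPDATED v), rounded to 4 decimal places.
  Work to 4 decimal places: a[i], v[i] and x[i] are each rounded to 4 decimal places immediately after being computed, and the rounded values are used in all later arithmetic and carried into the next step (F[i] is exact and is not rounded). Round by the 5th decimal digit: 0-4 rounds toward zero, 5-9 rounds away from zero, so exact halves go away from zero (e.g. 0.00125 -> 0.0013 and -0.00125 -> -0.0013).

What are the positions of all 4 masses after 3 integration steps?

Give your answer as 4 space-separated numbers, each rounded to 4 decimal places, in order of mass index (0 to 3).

Step 0: x=[5.0000 10.0000 17.0000 23.0000] v=[0.0000 0.0000 0.0000 0.0000]
Step 1: x=[5.0000 10.0625 16.9375 23.0000] v=[0.0000 0.2500 -0.2500 0.0000]
Step 2: x=[5.0039 10.1817 16.8242 22.9961] v=[0.0156 0.4766 -0.4531 -0.0156]
Step 3: x=[5.0187 10.3466 16.6815 22.9815] v=[0.0591 0.6597 -0.5708 -0.0586]

Answer: 5.0187 10.3466 16.6815 22.9815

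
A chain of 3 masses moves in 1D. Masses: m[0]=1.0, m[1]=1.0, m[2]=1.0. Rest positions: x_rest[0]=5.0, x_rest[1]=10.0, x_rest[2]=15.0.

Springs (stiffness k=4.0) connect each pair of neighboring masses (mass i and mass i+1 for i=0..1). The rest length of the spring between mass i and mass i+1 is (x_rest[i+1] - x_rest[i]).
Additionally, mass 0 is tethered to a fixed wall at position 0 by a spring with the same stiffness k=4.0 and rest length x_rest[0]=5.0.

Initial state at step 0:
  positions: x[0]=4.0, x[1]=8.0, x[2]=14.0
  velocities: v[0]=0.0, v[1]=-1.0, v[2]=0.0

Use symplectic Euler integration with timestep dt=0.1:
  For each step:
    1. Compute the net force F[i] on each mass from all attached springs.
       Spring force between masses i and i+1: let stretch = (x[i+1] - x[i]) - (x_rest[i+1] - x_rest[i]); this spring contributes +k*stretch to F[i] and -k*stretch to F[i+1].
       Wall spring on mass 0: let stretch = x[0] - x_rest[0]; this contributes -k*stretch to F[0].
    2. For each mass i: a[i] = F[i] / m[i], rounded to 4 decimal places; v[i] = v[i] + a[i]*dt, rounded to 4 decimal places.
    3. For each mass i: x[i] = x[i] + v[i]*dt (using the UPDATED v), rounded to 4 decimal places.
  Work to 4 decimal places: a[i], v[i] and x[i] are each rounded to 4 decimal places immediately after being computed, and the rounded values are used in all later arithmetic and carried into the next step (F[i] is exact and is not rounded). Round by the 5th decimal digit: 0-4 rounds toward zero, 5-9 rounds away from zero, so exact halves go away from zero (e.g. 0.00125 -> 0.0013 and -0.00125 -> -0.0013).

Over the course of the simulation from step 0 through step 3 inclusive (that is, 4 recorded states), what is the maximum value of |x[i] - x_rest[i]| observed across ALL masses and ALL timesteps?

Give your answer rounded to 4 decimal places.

Answer: 2.0200

Derivation:
Step 0: x=[4.0000 8.0000 14.0000] v=[0.0000 -1.0000 0.0000]
Step 1: x=[4.0000 7.9800 13.9600] v=[0.0000 -0.2000 -0.4000]
Step 2: x=[3.9992 8.0400 13.8808] v=[-0.0080 0.6000 -0.7920]
Step 3: x=[4.0001 8.1720 13.7680] v=[0.0086 1.3200 -1.1283]
Max displacement = 2.0200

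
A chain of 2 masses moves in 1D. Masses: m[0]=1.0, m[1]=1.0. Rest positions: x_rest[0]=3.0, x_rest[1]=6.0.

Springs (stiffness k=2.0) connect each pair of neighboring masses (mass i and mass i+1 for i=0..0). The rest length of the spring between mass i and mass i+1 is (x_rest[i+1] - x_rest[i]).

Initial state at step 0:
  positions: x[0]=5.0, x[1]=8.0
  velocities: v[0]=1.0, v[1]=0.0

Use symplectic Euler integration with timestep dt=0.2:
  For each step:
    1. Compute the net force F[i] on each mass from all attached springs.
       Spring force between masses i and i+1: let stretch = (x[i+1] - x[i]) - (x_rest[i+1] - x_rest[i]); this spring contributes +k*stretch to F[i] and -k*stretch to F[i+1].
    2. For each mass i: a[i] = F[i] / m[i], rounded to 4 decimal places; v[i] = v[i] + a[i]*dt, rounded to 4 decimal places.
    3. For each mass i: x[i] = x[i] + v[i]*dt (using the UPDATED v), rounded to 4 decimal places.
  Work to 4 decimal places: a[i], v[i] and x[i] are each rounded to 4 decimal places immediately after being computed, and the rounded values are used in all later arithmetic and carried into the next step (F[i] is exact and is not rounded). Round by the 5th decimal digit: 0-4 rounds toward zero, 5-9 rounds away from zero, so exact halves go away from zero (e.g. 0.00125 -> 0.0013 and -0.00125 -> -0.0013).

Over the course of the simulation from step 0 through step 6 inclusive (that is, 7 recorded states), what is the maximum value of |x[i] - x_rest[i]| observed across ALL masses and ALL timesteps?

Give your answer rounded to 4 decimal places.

Step 0: x=[5.0000 8.0000] v=[1.0000 0.0000]
Step 1: x=[5.2000 8.0000] v=[1.0000 0.0000]
Step 2: x=[5.3840 8.0160] v=[0.9200 0.0800]
Step 3: x=[5.5386 8.0614] v=[0.7728 0.2272]
Step 4: x=[5.6550 8.1450] v=[0.5819 0.4181]
Step 5: x=[5.7306 8.2694] v=[0.3779 0.6221]
Step 6: x=[5.7693 8.4307] v=[0.1934 0.8066]
Max displacement = 2.7693

Answer: 2.7693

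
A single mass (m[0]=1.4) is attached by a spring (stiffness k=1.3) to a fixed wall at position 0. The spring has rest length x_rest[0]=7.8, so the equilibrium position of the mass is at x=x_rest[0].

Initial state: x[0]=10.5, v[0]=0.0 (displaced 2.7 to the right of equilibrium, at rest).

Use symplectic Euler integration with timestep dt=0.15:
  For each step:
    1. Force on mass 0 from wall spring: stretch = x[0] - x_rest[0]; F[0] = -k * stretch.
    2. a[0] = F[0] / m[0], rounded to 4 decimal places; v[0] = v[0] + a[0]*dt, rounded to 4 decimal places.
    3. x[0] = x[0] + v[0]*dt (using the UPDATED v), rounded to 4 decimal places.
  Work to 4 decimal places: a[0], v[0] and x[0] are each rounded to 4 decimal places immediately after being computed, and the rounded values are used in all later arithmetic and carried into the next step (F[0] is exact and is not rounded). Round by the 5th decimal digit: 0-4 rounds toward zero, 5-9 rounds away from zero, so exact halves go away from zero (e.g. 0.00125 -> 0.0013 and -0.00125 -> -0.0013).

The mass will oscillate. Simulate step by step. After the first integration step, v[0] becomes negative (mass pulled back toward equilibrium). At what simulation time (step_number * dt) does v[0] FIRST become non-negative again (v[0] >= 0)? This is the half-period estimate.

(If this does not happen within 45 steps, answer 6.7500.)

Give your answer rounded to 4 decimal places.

Step 0: x=[10.5000] v=[0.0000]
Step 1: x=[10.4436] v=[-0.3761]
Step 2: x=[10.3320] v=[-0.7443]
Step 3: x=[10.1675] v=[-1.0970]
Step 4: x=[9.9535] v=[-1.4268]
Step 5: x=[9.6945] v=[-1.7268]
Step 6: x=[9.3959] v=[-1.9907]
Step 7: x=[9.0640] v=[-2.2130]
Step 8: x=[8.7056] v=[-2.3891]
Step 9: x=[8.3283] v=[-2.5152]
Step 10: x=[7.9400] v=[-2.5888]
Step 11: x=[7.5488] v=[-2.6083]
Step 12: x=[7.1628] v=[-2.5733]
Step 13: x=[6.7901] v=[-2.4845]
Step 14: x=[6.4385] v=[-2.3438]
Step 15: x=[6.1154] v=[-2.1542]
Step 16: x=[5.8275] v=[-1.9196]
Step 17: x=[5.5808] v=[-1.6449]
Step 18: x=[5.3804] v=[-1.3358]
Step 19: x=[5.2306] v=[-0.9988]
Step 20: x=[5.1345] v=[-0.6409]
Step 21: x=[5.0941] v=[-0.2696]
Step 22: x=[5.1102] v=[0.1073]
First v>=0 after going negative at step 22, time=3.3000

Answer: 3.3000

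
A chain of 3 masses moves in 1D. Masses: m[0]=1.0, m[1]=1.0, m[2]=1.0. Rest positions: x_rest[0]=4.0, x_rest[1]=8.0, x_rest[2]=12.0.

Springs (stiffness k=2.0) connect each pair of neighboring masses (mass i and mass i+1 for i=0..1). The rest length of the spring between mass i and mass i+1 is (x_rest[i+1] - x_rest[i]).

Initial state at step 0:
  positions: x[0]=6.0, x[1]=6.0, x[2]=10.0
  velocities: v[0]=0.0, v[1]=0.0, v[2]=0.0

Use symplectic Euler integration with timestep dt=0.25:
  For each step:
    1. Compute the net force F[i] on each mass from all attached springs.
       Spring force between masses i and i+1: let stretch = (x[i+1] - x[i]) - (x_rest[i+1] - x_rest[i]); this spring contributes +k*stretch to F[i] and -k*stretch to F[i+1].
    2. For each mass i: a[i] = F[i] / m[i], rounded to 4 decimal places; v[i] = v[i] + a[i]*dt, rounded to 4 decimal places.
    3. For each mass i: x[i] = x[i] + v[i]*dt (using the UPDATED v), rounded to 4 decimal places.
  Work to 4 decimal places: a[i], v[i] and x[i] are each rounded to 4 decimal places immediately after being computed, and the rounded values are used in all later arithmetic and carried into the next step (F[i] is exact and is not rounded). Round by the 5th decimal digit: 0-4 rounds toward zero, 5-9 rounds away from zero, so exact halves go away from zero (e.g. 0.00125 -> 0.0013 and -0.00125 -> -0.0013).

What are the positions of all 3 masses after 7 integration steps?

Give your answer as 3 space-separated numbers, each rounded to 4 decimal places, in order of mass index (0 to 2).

Step 0: x=[6.0000 6.0000 10.0000] v=[0.0000 0.0000 0.0000]
Step 1: x=[5.5000 6.5000 10.0000] v=[-2.0000 2.0000 0.0000]
Step 2: x=[4.6250 7.3125 10.0625] v=[-3.5000 3.2500 0.2500]
Step 3: x=[3.5859 8.1328 10.2813] v=[-4.1563 3.2813 0.8750]
Step 4: x=[2.6152 8.6533 10.7315] v=[-3.8829 2.0821 1.8008]
Step 5: x=[1.8992 8.6789 11.4219] v=[-2.8639 0.1022 2.7617]
Step 6: x=[1.5307 8.1999 12.2695] v=[-1.4741 -1.9162 3.3902]
Step 7: x=[1.4958 7.3959 13.1084] v=[-0.1395 -3.2160 3.3554]

Answer: 1.4958 7.3959 13.1084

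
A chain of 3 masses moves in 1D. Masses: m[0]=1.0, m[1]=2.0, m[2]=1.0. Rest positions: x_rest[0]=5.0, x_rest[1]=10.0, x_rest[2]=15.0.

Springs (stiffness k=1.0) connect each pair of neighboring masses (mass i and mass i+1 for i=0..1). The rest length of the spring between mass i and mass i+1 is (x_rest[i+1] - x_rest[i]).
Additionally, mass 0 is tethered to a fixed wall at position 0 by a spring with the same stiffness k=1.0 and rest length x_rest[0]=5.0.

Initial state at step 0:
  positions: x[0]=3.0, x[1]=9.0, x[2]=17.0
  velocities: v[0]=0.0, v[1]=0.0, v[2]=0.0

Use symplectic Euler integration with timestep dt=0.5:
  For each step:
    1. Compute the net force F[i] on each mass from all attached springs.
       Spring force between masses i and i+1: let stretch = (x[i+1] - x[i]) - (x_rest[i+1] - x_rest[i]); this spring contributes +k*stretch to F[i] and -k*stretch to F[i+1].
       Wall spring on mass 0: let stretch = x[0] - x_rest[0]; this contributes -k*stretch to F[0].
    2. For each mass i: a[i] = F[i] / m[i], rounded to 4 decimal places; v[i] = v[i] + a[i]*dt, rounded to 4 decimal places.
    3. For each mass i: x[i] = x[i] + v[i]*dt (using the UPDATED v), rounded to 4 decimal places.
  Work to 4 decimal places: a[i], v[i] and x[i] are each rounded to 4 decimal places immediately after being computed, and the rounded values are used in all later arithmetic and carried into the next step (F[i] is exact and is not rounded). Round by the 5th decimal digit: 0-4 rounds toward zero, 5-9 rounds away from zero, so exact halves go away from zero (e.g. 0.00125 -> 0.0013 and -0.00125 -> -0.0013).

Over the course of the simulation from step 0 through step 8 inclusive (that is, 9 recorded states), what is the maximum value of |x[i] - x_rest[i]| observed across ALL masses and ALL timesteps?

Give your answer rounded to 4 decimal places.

Answer: 2.4980

Derivation:
Step 0: x=[3.0000 9.0000 17.0000] v=[0.0000 0.0000 0.0000]
Step 1: x=[3.7500 9.2500 16.2500] v=[1.5000 0.5000 -1.5000]
Step 2: x=[4.9375 9.6875 15.0000] v=[2.3750 0.8750 -2.5000]
Step 3: x=[6.0782 10.1954 13.6719] v=[2.2813 1.0157 -2.6563]
Step 4: x=[6.7286 10.6232 12.7246] v=[1.3008 0.8555 -1.8946]
Step 5: x=[6.6705 10.8268 12.5020] v=[-0.1162 0.4072 -0.4453]
Step 6: x=[5.9839 10.7203 13.1106] v=[-1.3733 -0.2131 1.2171]
Step 7: x=[4.9854 10.3205 14.3716] v=[-1.9971 -0.7997 2.5220]
Step 8: x=[4.0743 9.7602 15.8699] v=[-1.8223 -1.1207 2.9965]
Max displacement = 2.4980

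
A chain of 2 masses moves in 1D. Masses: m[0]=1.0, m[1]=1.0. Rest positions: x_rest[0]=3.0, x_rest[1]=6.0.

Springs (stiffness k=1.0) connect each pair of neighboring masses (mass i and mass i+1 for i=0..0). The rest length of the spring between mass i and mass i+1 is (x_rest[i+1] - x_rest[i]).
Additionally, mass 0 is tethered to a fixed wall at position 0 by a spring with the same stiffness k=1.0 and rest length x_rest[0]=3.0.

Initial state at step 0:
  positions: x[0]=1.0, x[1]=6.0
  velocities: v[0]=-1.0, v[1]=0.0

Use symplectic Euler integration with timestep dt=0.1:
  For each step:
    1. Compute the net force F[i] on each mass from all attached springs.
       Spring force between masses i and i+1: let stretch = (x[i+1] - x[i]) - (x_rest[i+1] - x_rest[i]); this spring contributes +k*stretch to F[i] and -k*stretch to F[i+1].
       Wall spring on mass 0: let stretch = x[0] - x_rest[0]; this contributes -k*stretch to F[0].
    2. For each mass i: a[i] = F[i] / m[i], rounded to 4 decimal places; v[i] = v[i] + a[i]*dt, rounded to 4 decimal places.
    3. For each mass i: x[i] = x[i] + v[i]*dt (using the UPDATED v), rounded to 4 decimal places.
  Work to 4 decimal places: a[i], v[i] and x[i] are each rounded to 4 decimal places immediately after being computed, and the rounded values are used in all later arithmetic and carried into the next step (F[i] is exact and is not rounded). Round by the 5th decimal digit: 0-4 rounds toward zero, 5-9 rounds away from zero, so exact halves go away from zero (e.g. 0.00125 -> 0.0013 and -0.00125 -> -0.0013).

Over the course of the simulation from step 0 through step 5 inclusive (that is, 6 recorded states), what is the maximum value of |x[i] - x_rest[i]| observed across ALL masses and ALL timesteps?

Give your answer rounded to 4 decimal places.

Answer: 2.0790

Derivation:
Step 0: x=[1.0000 6.0000] v=[-1.0000 0.0000]
Step 1: x=[0.9400 5.9800] v=[-0.6000 -0.2000]
Step 2: x=[0.9210 5.9396] v=[-0.1900 -0.4040]
Step 3: x=[0.9430 5.8790] v=[0.2198 -0.6059]
Step 4: x=[1.0049 5.7991] v=[0.6191 -0.7995]
Step 5: x=[1.1047 5.7012] v=[0.9980 -0.9789]
Max displacement = 2.0790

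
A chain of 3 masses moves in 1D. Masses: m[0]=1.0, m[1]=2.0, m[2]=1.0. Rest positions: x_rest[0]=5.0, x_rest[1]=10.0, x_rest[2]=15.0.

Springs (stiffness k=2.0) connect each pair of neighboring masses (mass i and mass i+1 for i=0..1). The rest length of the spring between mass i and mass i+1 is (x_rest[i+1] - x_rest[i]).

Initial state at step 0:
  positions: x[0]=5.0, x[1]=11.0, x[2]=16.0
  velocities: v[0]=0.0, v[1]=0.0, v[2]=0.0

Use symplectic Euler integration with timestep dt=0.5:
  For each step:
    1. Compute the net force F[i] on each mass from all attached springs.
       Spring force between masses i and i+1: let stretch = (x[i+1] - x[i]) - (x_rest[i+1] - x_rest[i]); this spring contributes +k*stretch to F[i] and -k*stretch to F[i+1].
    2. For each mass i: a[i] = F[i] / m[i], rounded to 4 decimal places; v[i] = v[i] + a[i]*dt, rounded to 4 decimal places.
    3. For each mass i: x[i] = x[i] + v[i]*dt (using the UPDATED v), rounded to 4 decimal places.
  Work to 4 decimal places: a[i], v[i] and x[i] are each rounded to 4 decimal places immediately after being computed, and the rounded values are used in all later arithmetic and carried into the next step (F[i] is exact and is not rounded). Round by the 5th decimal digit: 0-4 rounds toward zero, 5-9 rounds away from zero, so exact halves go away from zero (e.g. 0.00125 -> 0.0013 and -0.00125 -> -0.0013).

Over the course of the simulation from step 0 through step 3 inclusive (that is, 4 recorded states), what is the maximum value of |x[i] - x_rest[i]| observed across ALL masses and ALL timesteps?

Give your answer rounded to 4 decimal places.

Step 0: x=[5.0000 11.0000 16.0000] v=[0.0000 0.0000 0.0000]
Step 1: x=[5.5000 10.7500 16.0000] v=[1.0000 -0.5000 0.0000]
Step 2: x=[6.1250 10.5000 15.8750] v=[1.2500 -0.5000 -0.2500]
Step 3: x=[6.4375 10.5000 15.5625] v=[0.6250 0.0000 -0.6250]
Max displacement = 1.4375

Answer: 1.4375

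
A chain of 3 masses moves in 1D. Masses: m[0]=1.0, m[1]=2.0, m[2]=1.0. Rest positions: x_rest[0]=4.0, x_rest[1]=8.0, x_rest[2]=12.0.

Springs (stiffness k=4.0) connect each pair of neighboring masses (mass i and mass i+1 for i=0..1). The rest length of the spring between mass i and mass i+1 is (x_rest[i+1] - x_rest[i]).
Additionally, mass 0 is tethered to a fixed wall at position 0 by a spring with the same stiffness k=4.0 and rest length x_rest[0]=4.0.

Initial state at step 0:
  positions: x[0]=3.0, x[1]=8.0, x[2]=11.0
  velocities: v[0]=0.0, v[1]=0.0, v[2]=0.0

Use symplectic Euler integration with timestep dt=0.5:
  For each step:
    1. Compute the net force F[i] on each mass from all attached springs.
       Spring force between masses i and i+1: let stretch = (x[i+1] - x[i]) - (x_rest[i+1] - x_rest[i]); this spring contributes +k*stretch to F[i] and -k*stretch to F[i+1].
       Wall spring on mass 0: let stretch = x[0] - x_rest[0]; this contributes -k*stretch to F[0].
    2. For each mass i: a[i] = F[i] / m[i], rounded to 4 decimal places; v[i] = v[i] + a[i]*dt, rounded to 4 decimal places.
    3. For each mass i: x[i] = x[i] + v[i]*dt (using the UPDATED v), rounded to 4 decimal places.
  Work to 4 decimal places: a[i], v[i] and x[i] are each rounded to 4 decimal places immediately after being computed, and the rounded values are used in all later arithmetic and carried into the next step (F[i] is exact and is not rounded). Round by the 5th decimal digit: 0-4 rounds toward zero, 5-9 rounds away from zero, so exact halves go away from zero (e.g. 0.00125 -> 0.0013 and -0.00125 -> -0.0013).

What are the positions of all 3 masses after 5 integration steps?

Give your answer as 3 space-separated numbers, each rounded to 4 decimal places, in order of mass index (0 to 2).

Step 0: x=[3.0000 8.0000 11.0000] v=[0.0000 0.0000 0.0000]
Step 1: x=[5.0000 7.0000 12.0000] v=[4.0000 -2.0000 2.0000]
Step 2: x=[4.0000 7.5000 12.0000] v=[-2.0000 1.0000 0.0000]
Step 3: x=[2.5000 8.5000 11.5000] v=[-3.0000 2.0000 -1.0000]
Step 4: x=[4.5000 8.0000 12.0000] v=[4.0000 -1.0000 1.0000]
Step 5: x=[5.5000 7.7500 12.5000] v=[2.0000 -0.5000 1.0000]

Answer: 5.5000 7.7500 12.5000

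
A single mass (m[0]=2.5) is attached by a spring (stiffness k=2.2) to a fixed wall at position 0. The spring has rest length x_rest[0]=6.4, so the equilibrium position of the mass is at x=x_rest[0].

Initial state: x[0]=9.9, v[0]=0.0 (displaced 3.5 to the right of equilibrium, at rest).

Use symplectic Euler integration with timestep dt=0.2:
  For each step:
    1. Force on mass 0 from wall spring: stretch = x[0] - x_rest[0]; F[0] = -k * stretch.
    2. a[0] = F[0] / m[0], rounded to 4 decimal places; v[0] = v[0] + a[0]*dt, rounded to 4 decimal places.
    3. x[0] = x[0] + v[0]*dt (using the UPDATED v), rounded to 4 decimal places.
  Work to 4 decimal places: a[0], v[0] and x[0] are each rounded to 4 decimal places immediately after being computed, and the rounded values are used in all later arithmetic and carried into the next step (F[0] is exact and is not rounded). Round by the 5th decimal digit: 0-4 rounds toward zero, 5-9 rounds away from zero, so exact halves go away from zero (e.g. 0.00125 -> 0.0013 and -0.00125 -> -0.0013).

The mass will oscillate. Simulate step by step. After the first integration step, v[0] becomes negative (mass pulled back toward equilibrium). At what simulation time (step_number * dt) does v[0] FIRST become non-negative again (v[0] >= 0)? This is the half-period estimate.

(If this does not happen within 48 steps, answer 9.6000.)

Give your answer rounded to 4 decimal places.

Answer: 3.4000

Derivation:
Step 0: x=[9.9000] v=[0.0000]
Step 1: x=[9.7768] v=[-0.6160]
Step 2: x=[9.5347] v=[-1.2103]
Step 3: x=[9.1823] v=[-1.7620]
Step 4: x=[8.7320] v=[-2.2517]
Step 5: x=[8.1996] v=[-2.6621]
Step 6: x=[7.6038] v=[-2.9788]
Step 7: x=[6.9657] v=[-3.1907]
Step 8: x=[6.3076] v=[-3.2903]
Step 9: x=[5.6528] v=[-3.2740]
Step 10: x=[5.0243] v=[-3.1425]
Step 11: x=[4.4442] v=[-2.9004]
Step 12: x=[3.9330] v=[-2.5562]
Step 13: x=[3.5086] v=[-2.1220]
Step 14: x=[3.1860] v=[-1.6131]
Step 15: x=[2.9765] v=[-1.0474]
Step 16: x=[2.8875] v=[-0.4449]
Step 17: x=[2.9222] v=[0.1733]
First v>=0 after going negative at step 17, time=3.4000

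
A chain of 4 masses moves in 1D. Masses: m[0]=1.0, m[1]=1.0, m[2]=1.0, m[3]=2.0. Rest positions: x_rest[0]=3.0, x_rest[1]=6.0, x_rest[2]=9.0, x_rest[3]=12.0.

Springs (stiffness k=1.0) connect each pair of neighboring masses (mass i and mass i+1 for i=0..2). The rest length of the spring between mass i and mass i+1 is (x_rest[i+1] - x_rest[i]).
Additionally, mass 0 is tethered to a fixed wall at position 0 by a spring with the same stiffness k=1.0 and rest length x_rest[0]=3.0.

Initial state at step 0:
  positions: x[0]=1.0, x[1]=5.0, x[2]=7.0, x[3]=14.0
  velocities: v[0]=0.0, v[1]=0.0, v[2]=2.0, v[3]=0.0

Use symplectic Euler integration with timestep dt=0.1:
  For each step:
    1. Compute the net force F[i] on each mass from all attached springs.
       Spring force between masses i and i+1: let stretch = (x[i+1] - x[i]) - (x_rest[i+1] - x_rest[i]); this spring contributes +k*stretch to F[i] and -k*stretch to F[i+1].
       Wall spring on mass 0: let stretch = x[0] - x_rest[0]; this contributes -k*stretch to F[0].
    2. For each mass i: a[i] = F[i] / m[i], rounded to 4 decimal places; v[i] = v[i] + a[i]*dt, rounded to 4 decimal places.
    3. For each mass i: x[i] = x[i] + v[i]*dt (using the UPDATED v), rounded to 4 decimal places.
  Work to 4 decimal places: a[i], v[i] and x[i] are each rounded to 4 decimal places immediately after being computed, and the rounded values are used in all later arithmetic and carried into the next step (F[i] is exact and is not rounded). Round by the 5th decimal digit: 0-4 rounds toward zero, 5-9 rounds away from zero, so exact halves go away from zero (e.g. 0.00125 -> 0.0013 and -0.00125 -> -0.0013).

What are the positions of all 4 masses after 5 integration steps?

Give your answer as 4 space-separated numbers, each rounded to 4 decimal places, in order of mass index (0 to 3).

Answer: 1.4233 4.7791 8.6245 13.7316

Derivation:
Step 0: x=[1.0000 5.0000 7.0000 14.0000] v=[0.0000 0.0000 2.0000 0.0000]
Step 1: x=[1.0300 4.9800 7.2500 13.9800] v=[0.3000 -0.2000 2.5000 -0.2000]
Step 2: x=[1.0892 4.9432 7.5446 13.9414] v=[0.5920 -0.3680 2.9460 -0.3865]
Step 3: x=[1.1761 4.8939 7.8772 13.8858] v=[0.8685 -0.4933 3.3255 -0.5563]
Step 4: x=[1.2884 4.8372 8.2400 13.8151] v=[1.1227 -0.5668 3.6280 -0.7067]
Step 5: x=[1.4233 4.7791 8.6245 13.7316] v=[1.3487 -0.5814 3.8452 -0.8355]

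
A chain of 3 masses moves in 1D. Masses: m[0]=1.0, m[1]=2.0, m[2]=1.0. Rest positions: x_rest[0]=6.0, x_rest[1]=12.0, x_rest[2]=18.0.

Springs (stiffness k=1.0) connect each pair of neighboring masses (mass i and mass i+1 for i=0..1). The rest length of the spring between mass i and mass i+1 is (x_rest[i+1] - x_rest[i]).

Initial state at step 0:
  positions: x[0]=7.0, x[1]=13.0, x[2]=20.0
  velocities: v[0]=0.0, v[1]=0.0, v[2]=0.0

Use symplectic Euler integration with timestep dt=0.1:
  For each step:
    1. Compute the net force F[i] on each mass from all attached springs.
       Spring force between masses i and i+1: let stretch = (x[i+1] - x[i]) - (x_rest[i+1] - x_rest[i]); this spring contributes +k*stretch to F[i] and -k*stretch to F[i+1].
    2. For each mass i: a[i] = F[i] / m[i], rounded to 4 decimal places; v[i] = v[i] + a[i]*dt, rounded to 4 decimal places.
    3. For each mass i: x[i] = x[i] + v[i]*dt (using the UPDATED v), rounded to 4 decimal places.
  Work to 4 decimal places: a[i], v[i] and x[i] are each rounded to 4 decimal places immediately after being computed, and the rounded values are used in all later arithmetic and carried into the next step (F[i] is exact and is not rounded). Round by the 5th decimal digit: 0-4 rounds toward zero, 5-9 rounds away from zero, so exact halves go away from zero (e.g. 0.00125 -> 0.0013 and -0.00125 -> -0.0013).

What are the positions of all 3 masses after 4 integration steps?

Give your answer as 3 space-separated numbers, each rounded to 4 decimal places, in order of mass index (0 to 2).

Answer: 7.0008 13.0485 19.9023

Derivation:
Step 0: x=[7.0000 13.0000 20.0000] v=[0.0000 0.0000 0.0000]
Step 1: x=[7.0000 13.0050 19.9900] v=[0.0000 0.0500 -0.1000]
Step 2: x=[7.0001 13.0149 19.9702] v=[0.0005 0.0990 -0.1985]
Step 3: x=[7.0003 13.0295 19.9408] v=[0.0020 0.1460 -0.2940]
Step 4: x=[7.0008 13.0485 19.9023] v=[0.0049 0.1901 -0.3851]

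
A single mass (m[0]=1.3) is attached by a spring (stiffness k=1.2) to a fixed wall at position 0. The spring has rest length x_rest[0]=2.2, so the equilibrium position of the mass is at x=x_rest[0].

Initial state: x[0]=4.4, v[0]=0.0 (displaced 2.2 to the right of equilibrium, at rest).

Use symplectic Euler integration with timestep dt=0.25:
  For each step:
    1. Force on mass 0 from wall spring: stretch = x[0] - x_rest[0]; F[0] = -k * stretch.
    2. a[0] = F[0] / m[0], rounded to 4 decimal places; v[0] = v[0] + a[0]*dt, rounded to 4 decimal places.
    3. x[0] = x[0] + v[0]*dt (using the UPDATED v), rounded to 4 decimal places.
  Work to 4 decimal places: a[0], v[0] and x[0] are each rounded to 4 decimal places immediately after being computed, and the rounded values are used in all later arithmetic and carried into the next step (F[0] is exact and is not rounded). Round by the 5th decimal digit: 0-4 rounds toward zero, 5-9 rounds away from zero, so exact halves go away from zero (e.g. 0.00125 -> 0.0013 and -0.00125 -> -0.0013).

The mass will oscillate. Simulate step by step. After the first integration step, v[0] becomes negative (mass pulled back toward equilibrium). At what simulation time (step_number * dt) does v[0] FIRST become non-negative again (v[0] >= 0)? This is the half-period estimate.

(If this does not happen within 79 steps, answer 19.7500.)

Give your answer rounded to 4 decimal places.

Answer: 3.5000

Derivation:
Step 0: x=[4.4000] v=[0.0000]
Step 1: x=[4.2731] v=[-0.5077]
Step 2: x=[4.0266] v=[-0.9861]
Step 3: x=[3.6747] v=[-1.4076]
Step 4: x=[3.2377] v=[-1.7479]
Step 5: x=[2.7409] v=[-1.9874]
Step 6: x=[2.2129] v=[-2.1122]
Step 7: x=[1.6841] v=[-2.1152]
Step 8: x=[1.1851] v=[-1.9962]
Step 9: x=[0.7446] v=[-1.7620]
Step 10: x=[0.3881] v=[-1.4262]
Step 11: x=[0.1361] v=[-1.0081]
Step 12: x=[0.0032] v=[-0.5318]
Step 13: x=[-0.0030] v=[-0.0249]
Step 14: x=[0.1179] v=[0.4835]
First v>=0 after going negative at step 14, time=3.5000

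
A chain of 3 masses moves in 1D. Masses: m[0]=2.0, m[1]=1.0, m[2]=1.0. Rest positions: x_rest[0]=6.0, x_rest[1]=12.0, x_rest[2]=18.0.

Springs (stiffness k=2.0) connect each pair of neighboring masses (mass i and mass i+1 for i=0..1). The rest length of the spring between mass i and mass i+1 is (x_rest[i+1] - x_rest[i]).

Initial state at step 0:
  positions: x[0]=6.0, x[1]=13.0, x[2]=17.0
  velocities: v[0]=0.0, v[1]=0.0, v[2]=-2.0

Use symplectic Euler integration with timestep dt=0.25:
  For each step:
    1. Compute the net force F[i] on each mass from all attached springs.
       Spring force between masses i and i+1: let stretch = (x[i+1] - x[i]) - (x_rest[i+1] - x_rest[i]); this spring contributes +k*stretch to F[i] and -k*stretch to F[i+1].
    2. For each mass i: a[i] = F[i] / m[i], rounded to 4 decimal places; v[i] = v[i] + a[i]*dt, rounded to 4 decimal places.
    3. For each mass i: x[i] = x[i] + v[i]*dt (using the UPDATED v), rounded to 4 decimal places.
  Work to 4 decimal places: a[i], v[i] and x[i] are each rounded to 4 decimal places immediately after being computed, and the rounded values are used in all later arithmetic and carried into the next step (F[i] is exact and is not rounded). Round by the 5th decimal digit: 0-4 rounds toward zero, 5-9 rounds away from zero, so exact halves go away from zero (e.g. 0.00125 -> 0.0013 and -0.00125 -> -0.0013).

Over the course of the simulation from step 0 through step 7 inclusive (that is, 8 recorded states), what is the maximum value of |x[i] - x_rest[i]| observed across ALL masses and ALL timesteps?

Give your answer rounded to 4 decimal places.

Step 0: x=[6.0000 13.0000 17.0000] v=[0.0000 0.0000 -2.0000]
Step 1: x=[6.0625 12.6250 16.7500] v=[0.2500 -1.5000 -1.0000]
Step 2: x=[6.1602 11.9453 16.7344] v=[0.3906 -2.7188 -0.0625]
Step 3: x=[6.2444 11.1411 16.8702] v=[0.3369 -3.2168 0.5430]
Step 4: x=[6.2597 10.4410 17.0398] v=[0.0611 -2.8006 0.6785]
Step 5: x=[6.1613 10.0430 17.1346] v=[-0.3936 -1.5919 0.3791]
Step 6: x=[5.9305 10.0463 17.0929] v=[-0.9232 0.0131 -0.1667]
Step 7: x=[5.5819 10.4159 16.9204] v=[-1.3943 1.4785 -0.6900]
Max displacement = 1.9570

Answer: 1.9570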